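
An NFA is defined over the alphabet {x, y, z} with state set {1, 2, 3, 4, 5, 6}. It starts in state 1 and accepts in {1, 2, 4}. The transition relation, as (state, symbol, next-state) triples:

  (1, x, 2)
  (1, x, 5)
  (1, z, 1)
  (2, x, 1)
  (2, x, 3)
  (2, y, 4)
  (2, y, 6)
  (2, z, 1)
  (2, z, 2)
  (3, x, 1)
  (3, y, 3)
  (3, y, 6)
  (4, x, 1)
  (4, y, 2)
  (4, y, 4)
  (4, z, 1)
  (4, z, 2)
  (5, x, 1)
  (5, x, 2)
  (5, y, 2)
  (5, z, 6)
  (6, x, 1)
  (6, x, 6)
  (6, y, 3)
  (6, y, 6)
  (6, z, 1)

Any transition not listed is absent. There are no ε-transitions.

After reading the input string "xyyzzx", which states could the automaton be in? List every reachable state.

{1, 2, 3, 5}

Start in {1}.
Read 'x': {1} → {2, 5}.
Read 'y': {2, 5} → {2, 4, 6}.
Read 'y': {2, 4, 6} → {2, 3, 4, 6}.
Read 'z': {2, 3, 4, 6} → {1, 2}.
Read 'z': {1, 2} → {1, 2}.
Read 'x': {1, 2} → {1, 2, 3, 5}.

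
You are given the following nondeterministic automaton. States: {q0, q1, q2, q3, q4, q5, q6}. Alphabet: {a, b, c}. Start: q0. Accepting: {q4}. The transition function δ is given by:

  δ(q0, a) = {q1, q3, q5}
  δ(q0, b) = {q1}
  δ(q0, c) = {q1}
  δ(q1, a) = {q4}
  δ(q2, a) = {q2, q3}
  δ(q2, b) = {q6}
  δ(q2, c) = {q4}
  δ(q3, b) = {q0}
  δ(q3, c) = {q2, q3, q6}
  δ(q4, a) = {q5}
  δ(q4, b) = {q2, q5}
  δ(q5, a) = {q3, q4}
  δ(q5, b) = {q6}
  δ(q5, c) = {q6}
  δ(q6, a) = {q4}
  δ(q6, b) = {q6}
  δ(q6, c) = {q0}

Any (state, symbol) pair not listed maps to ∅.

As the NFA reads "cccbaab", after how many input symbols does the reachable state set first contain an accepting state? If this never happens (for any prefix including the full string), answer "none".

Start in {q0}.
Read 'c': {q0} → {q1}.
Read 'c': {q1} → ∅.
The set is empty and remains empty for the remaining 5 symbols.
No reachable set along the way intersects F.

none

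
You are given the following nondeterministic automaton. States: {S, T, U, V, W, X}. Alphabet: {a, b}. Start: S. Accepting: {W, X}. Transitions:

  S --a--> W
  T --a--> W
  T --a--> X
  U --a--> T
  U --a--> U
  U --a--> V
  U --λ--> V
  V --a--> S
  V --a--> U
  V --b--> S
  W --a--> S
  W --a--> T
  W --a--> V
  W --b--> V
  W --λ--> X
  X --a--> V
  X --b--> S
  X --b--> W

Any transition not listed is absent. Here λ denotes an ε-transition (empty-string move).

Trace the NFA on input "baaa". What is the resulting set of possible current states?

∅

Start in {S}.
Read 'b': S→∅; now ∅.
The set is empty and remains empty for the remaining 3 symbols.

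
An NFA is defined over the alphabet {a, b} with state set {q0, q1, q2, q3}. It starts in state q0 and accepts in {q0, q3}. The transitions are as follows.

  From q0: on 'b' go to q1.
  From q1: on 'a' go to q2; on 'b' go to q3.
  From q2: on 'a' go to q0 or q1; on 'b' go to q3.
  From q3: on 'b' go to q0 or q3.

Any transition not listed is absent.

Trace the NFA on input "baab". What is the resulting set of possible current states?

Start in {q0}.
Read 'b': {q0} → {q1}.
Read 'a': {q1} → {q2}.
Read 'a': {q2} → {q0, q1}.
Read 'b': {q0, q1} → {q1, q3}.

{q1, q3}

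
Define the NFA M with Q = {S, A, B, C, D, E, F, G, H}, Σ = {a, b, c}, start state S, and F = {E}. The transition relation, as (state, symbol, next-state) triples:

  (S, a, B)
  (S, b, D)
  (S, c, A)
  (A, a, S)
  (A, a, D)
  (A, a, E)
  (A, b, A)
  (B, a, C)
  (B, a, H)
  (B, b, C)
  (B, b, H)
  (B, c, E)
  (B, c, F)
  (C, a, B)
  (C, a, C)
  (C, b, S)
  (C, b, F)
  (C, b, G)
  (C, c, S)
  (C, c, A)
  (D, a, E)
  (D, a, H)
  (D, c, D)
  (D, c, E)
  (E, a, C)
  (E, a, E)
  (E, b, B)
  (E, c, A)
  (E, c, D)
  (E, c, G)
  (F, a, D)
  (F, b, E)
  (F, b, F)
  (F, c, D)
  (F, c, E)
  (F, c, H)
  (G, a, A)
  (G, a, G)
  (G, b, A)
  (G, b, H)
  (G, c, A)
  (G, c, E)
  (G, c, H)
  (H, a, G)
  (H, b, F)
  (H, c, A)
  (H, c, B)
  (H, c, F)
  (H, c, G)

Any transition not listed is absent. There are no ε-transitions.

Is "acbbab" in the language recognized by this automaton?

Start in {S}.
Read 'a': S→{B}; now {B}.
Read 'c': B→{E, F}; now {E, F}.
Read 'b': E→{B}, F→{E, F}; now {B, E, F}.
Read 'b': B→{C, H}, E→{B}, F→{E, F}; now {B, C, E, F, H}.
Read 'a': B→{C, H}, C→{B, C}, E→{C, E}, F→{D}, H→{G}; now {B, C, D, E, G, H}.
Read 'b': B→{C, H}, C→{S, F, G}, D→∅, E→{B}, G→{A, H}, H→{F}; now {S, A, B, C, F, G, H}.
The final set {S, A, B, C, F, G, H} contains no accepting state.

No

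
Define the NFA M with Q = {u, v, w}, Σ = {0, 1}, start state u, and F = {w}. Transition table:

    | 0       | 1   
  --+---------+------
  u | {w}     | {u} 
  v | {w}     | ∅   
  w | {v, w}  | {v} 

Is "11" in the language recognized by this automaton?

Start in {u}.
Read '1': u→{u}; now {u}.
Read '1': u→{u}; now {u}.
The final set {u} contains no accepting state.

No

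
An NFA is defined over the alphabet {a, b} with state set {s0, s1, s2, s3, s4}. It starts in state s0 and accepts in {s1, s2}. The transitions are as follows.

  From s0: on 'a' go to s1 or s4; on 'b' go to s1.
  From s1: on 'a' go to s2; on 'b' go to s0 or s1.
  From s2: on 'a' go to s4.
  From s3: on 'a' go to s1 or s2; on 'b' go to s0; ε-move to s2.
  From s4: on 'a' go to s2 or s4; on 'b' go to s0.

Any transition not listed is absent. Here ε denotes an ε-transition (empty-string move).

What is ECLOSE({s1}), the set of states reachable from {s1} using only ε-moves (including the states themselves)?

{s1}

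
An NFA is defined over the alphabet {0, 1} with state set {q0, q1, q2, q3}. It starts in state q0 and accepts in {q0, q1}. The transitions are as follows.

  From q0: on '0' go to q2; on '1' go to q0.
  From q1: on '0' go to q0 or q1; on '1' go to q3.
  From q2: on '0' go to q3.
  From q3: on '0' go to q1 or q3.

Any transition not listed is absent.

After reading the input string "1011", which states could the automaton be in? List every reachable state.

Start in {q0}.
Read '1': q0→{q0}; now {q0}.
Read '0': q0→{q2}; now {q2}.
Read '1': q2→∅; now ∅.
The set is empty and remains empty for the remaining 1 symbol.

∅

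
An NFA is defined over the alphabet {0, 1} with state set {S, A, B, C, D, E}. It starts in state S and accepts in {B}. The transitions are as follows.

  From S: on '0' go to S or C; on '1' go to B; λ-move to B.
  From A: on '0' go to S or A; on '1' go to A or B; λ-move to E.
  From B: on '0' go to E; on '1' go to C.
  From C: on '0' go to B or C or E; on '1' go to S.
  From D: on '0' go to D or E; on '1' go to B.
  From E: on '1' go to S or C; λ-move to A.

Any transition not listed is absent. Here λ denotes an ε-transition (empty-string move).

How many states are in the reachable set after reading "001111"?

Start: ε-closure({S}) = {S, B}.
Read '0': {S, B} → {S, A, B, C, E}.
Read '0': {S, A, B, C, E} → {S, A, B, C, E}.
Read '1': {S, A, B, C, E} → {S, A, B, C, E}.
Read '1': {S, A, B, C, E} → {S, A, B, C, E}.
Read '1': {S, A, B, C, E} → {S, A, B, C, E}.
Read '1': {S, A, B, C, E} → {S, A, B, C, E}.
That set has 5 states.

5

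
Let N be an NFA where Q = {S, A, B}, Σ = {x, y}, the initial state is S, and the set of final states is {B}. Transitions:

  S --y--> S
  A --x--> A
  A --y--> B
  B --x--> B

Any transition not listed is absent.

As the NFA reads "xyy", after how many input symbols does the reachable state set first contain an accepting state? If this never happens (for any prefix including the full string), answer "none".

none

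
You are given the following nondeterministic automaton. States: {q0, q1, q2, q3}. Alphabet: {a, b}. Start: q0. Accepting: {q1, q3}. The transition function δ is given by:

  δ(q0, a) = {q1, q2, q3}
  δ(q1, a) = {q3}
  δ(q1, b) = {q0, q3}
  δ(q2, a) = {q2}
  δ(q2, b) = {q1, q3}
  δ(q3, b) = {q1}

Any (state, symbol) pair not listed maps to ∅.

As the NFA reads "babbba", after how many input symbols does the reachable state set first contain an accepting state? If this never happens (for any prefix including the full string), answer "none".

none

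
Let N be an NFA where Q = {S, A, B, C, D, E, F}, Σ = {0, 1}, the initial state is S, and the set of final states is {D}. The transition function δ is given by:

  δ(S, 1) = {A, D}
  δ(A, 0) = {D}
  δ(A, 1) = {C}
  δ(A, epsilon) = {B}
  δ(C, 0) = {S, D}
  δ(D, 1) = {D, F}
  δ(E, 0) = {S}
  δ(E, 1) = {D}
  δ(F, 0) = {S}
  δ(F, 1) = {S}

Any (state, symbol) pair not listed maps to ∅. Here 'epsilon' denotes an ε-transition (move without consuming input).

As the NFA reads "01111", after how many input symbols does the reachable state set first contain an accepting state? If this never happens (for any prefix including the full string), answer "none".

none

Start in {S}.
Read '0': {S} → ∅.
The set is empty and remains empty for the remaining 4 symbols.
No reachable set along the way intersects F.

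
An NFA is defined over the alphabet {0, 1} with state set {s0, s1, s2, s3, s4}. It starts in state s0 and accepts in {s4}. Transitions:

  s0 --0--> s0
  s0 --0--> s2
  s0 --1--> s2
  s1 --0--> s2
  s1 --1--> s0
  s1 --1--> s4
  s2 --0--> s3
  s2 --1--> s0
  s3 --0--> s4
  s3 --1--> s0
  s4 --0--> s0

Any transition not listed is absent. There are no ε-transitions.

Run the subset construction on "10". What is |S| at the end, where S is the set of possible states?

1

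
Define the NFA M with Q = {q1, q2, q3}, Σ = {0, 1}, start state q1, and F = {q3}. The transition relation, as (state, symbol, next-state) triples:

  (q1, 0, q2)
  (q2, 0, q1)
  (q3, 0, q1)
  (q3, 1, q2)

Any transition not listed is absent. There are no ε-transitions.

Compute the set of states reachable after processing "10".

Start in {q1}.
Read '1': q1→∅; now ∅.
The set is empty and remains empty for the remaining 1 symbol.

∅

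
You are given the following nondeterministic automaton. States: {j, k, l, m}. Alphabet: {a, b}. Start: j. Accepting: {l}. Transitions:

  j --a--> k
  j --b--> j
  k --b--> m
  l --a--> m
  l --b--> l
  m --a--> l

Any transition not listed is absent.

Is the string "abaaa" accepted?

Start in {j}.
Read 'a': j→{k}; now {k}.
Read 'b': k→{m}; now {m}.
Read 'a': m→{l}; now {l}.
Read 'a': l→{m}; now {m}.
Read 'a': m→{l}; now {l}.
The final set {l} contains the accepting state l.

Yes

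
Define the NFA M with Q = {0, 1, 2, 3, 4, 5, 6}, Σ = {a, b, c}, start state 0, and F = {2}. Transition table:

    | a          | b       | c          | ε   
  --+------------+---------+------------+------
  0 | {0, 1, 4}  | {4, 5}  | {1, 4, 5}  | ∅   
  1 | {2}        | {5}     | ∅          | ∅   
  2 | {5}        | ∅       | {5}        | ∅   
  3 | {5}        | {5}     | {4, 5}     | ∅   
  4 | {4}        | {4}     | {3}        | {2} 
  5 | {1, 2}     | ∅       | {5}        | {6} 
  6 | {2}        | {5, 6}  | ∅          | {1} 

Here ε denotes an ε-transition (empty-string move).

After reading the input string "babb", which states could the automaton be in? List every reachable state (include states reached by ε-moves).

Start in {0}.
Read 'b': {0} → {1, 2, 4, 5, 6}.
Read 'a': {1, 2, 4, 5, 6} → {1, 2, 4, 5, 6}.
Read 'b': {1, 2, 4, 5, 6} → {1, 2, 4, 5, 6}.
Read 'b': {1, 2, 4, 5, 6} → {1, 2, 4, 5, 6}.

{1, 2, 4, 5, 6}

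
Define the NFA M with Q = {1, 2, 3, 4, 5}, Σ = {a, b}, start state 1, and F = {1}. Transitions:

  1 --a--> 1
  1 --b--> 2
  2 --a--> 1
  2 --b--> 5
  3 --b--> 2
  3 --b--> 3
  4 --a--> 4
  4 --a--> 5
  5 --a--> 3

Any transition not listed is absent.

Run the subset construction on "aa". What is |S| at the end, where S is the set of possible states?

Start in {1}.
Read 'a': 1→{1}; now {1}.
Read 'a': 1→{1}; now {1}.
That set has 1 state.

1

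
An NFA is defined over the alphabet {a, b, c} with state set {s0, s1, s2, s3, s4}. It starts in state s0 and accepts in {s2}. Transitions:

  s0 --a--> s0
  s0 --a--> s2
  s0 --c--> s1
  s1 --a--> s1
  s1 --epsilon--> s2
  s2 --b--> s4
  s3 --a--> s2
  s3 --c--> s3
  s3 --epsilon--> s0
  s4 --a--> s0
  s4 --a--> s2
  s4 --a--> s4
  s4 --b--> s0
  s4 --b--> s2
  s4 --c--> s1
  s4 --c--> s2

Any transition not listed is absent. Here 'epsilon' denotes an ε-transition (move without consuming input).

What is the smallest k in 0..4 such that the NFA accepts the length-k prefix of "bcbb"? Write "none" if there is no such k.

Start in {s0}.
Read 'b': s0→∅; now ∅.
The set is empty and remains empty for the remaining 3 symbols.
No reachable set along the way intersects F.

none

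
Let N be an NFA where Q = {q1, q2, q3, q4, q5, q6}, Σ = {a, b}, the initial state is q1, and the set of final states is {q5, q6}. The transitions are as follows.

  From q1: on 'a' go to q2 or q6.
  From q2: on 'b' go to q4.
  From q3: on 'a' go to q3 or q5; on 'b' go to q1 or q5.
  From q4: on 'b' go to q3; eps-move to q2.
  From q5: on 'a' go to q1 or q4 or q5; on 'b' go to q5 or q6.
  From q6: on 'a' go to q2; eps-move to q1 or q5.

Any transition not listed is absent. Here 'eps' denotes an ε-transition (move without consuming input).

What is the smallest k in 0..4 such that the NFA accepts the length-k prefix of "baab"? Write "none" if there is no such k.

Start in {q1}.
Read 'b': {q1} → ∅.
The set is empty and remains empty for the remaining 3 symbols.
No reachable set along the way intersects F.

none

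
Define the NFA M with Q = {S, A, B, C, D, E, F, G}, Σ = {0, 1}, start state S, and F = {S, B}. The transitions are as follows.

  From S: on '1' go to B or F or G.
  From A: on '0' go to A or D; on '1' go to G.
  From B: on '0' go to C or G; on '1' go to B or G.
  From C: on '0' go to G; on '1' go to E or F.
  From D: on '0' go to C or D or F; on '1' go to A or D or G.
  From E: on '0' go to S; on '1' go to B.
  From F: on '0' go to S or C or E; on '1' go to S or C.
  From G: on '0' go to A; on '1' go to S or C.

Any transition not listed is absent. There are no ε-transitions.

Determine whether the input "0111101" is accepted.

Start in {S}.
Read '0': S→∅; now ∅.
The set is empty and remains empty for the remaining 6 symbols.
The final set ∅ contains no accepting state.

No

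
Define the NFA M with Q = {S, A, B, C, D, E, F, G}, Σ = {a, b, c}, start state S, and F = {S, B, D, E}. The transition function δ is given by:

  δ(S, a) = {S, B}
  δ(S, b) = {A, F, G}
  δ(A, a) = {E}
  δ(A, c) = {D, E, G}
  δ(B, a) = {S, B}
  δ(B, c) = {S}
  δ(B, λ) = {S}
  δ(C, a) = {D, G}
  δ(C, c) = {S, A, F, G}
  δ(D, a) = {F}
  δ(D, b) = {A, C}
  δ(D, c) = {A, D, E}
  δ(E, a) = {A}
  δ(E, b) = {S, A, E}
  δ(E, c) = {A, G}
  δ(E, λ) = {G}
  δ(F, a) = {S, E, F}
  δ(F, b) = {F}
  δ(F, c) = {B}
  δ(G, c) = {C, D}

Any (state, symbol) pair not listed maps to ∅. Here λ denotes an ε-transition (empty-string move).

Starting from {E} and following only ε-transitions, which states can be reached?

Begin with {E}.
ε-move E → G; add G.

{E, G}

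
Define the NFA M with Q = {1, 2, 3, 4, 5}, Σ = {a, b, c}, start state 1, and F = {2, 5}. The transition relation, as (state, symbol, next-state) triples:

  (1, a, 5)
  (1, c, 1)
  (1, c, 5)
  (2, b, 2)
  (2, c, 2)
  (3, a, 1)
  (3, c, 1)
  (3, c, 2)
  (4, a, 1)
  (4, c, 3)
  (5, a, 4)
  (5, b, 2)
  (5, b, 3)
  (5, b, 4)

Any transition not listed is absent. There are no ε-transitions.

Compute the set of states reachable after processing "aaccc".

{1, 2, 5}

Start in {1}.
Read 'a': {1} → {5}.
Read 'a': {5} → {4}.
Read 'c': {4} → {3}.
Read 'c': {3} → {1, 2}.
Read 'c': {1, 2} → {1, 2, 5}.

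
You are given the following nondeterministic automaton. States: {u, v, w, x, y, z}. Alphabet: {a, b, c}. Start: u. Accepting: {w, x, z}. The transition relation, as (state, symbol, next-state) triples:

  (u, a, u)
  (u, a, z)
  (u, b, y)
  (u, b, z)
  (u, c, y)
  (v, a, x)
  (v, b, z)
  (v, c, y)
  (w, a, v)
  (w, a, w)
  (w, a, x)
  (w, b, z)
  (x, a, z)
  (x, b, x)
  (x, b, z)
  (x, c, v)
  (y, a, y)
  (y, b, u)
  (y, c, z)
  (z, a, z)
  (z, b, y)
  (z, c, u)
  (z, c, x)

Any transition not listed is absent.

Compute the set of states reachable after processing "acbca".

Start in {u}.
Read 'a': u→{u, z}; now {u, z}.
Read 'c': u→{y}, z→{u, x}; now {u, x, y}.
Read 'b': u→{y, z}, x→{x, z}, y→{u}; now {u, x, y, z}.
Read 'c': u→{y}, x→{v}, y→{z}, z→{u, x}; now {u, v, x, y, z}.
Read 'a': u→{u, z}, v→{x}, x→{z}, y→{y}, z→{z}; now {u, x, y, z}.

{u, x, y, z}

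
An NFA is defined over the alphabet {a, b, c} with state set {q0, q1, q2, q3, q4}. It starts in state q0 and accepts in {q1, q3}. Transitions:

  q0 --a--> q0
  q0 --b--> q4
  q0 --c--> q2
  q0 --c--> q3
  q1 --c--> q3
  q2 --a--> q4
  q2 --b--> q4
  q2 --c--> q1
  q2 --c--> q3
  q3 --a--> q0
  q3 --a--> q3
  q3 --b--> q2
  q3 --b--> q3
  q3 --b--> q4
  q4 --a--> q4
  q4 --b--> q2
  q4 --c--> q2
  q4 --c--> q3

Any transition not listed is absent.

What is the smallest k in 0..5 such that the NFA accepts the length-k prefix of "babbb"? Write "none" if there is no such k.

Start in {q0}.
Read 'b': q0→{q4}; now {q4}.
Read 'a': q4→{q4}; now {q4}.
Read 'b': q4→{q2}; now {q2}.
Read 'b': q2→{q4}; now {q4}.
Read 'b': q4→{q2}; now {q2}.
No reachable set along the way intersects F.

none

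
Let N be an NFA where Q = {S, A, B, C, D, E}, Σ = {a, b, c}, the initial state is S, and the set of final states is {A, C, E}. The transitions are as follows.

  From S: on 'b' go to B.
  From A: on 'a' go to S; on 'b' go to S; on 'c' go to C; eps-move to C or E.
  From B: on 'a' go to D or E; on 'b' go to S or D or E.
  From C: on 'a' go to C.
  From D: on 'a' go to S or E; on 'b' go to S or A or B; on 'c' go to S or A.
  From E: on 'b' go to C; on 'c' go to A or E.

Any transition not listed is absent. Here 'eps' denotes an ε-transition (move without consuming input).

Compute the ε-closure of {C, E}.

{C, E}

Begin with {C, E}.
No ε-moves leave this set, so the closure equals the set itself.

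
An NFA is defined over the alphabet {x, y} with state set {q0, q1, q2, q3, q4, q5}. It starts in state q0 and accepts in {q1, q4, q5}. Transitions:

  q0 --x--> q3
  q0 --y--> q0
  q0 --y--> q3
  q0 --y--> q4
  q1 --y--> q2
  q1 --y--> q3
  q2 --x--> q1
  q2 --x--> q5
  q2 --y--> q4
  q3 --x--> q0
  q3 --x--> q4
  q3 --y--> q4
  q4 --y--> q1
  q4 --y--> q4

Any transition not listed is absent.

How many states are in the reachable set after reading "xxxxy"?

Start in {q0}.
Read 'x': q0→{q3}; now {q3}.
Read 'x': q3→{q0, q4}; now {q0, q4}.
Read 'x': q0→{q3}, q4→∅; now {q3}.
Read 'x': q3→{q0, q4}; now {q0, q4}.
Read 'y': q0→{q0, q3, q4}, q4→{q1, q4}; now {q0, q1, q3, q4}.
That set has 4 states.

4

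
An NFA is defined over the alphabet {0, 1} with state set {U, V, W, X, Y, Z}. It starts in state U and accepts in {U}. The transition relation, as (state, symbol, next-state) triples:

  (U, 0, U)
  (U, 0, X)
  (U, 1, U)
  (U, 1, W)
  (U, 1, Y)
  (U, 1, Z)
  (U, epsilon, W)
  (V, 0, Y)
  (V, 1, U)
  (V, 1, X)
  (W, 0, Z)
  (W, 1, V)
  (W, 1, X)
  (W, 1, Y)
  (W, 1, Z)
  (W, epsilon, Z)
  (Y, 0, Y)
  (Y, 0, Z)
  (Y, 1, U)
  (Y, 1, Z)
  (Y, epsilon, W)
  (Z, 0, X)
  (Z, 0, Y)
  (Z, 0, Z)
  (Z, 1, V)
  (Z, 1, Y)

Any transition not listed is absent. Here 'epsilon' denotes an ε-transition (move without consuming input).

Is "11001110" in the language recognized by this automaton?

Yes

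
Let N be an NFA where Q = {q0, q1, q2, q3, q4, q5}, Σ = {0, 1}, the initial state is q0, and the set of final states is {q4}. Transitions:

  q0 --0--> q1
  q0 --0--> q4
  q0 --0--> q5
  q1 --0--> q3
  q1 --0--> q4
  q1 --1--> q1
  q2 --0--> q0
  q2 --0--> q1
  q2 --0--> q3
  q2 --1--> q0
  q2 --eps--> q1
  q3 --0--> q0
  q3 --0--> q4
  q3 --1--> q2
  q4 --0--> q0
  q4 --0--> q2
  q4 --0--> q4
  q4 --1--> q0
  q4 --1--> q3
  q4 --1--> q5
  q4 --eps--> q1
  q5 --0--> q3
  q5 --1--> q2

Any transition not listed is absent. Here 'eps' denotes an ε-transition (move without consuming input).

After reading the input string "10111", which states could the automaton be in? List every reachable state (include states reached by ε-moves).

Start in {q0}.
Read '1': {q0} → ∅.
The set is empty and remains empty for the remaining 4 symbols.

∅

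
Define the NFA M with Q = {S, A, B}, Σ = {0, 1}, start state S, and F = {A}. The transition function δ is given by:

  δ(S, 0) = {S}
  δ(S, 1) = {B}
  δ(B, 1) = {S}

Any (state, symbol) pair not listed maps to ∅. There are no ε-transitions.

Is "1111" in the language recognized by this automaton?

No

Start in {S}.
Read '1': S→{B}; now {B}.
Read '1': B→{S}; now {S}.
Read '1': S→{B}; now {B}.
Read '1': B→{S}; now {S}.
The final set {S} contains no accepting state.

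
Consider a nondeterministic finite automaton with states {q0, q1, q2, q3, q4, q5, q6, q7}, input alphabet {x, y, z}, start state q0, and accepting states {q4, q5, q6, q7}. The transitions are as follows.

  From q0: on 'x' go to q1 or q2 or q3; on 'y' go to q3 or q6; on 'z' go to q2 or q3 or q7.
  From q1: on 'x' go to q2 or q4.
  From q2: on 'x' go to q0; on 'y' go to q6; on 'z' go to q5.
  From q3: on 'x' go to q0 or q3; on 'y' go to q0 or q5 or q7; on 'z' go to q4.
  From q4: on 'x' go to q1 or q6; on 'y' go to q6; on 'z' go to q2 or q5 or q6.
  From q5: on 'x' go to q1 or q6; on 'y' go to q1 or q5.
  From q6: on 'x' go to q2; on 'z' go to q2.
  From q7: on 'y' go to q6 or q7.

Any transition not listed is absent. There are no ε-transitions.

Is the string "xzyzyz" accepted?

Start in {q0}.
Read 'x': {q0} → {q1, q2, q3}.
Read 'z': {q1, q2, q3} → {q4, q5}.
Read 'y': {q4, q5} → {q1, q5, q6}.
Read 'z': {q1, q5, q6} → {q2}.
Read 'y': {q2} → {q6}.
Read 'z': {q6} → {q2}.
The final set {q2} contains no accepting state.

No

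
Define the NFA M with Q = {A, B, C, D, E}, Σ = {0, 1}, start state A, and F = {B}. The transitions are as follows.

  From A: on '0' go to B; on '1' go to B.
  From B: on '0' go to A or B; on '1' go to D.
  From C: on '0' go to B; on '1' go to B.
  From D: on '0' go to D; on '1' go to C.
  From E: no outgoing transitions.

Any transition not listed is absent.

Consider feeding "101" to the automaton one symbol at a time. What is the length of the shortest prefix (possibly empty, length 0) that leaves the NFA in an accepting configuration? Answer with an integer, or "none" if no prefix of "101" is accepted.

1

Start in {A}.
Read '1': {A} → {B}.
None of the earlier sets intersect F, but {B} does.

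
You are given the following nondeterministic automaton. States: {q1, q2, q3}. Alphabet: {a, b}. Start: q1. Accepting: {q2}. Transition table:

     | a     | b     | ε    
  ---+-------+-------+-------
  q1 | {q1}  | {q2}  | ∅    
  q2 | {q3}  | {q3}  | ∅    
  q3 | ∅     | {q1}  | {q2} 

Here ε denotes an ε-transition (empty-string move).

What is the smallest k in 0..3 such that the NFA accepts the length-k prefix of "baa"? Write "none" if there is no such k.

1

Start in {q1}.
Read 'b': q1→{q2}; now {q2}.
None of the earlier sets intersect F, but {q2} does.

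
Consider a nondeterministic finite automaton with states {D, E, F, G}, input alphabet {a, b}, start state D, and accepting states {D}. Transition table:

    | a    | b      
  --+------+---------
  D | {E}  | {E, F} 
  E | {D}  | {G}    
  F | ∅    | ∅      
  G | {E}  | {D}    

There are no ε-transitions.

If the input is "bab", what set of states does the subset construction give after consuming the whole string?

{E, F}

Start in {D}.
Read 'b': {D} → {E, F}.
Read 'a': {E, F} → {D}.
Read 'b': {D} → {E, F}.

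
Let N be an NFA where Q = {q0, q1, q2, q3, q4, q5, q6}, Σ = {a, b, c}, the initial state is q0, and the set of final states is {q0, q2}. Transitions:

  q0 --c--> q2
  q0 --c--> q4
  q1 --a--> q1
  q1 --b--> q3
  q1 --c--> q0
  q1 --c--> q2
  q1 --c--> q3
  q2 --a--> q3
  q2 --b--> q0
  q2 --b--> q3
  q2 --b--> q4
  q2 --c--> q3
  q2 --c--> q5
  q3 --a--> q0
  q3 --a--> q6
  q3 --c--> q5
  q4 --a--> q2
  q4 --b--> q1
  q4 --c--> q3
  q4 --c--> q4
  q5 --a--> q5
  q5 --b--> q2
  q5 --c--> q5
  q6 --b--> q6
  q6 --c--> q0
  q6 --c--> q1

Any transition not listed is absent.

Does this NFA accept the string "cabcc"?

No

Start in {q0}.
Read 'c': q0→{q2, q4}; now {q2, q4}.
Read 'a': q2→{q3}, q4→{q2}; now {q2, q3}.
Read 'b': q2→{q0, q3, q4}, q3→∅; now {q0, q3, q4}.
Read 'c': q0→{q2, q4}, q3→{q5}, q4→{q3, q4}; now {q2, q3, q4, q5}.
Read 'c': q2→{q3, q5}, q3→{q5}, q4→{q3, q4}, q5→{q5}; now {q3, q4, q5}.
The final set {q3, q4, q5} contains no accepting state.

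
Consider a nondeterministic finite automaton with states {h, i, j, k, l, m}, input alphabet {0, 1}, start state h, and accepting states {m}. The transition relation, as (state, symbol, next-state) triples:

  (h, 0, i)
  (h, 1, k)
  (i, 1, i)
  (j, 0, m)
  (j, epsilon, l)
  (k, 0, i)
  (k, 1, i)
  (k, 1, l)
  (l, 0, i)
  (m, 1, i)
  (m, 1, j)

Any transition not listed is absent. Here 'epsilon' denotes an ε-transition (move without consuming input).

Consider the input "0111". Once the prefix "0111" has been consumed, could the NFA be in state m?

No

Start in {h}.
Read '0': {h} → {i}.
Read '1': {i} → {i}.
Read '1': {i} → {i}.
Read '1': {i} → {i}.
State m is not in {i}.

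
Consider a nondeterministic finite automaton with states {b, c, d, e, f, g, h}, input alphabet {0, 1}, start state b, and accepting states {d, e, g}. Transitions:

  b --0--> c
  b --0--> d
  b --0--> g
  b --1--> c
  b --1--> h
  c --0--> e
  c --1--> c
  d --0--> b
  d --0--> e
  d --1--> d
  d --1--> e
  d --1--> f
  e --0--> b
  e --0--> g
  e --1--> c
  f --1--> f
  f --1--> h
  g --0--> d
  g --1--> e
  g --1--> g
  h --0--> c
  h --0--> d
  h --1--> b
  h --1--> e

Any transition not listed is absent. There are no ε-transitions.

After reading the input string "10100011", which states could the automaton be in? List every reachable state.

Start in {b}.
Read '1': b→{c, h}; now {c, h}.
Read '0': c→{e}, h→{c, d}; now {c, d, e}.
Read '1': c→{c}, d→{d, e, f}, e→{c}; now {c, d, e, f}.
Read '0': c→{e}, d→{b, e}, e→{b, g}, f→∅; now {b, e, g}.
Read '0': b→{c, d, g}, e→{b, g}, g→{d}; now {b, c, d, g}.
Read '0': b→{c, d, g}, c→{e}, d→{b, e}, g→{d}; now {b, c, d, e, g}.
Read '1': b→{c, h}, c→{c}, d→{d, e, f}, e→{c}, g→{e, g}; now {c, d, e, f, g, h}.
Read '1': c→{c}, d→{d, e, f}, e→{c}, f→{f, h}, g→{e, g}, h→{b, e}; now {b, c, d, e, f, g, h}.

{b, c, d, e, f, g, h}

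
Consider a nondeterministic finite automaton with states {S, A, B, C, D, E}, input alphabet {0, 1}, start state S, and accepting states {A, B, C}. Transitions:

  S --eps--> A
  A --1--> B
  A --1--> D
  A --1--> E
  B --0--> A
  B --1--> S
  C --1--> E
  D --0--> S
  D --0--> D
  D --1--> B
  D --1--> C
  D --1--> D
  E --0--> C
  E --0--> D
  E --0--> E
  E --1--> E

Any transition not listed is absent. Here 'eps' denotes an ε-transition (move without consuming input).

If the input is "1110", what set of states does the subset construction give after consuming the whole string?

{S, A, C, D, E}

Start: ε-closure({S}) = {S, A}.
Read '1': {S, A} → {B, D, E}.
Read '1': {B, D, E} → {S, A, B, C, D, E}.
Read '1': {S, A, B, C, D, E} → {S, A, B, C, D, E}.
Read '0': {S, A, B, C, D, E} → {S, A, C, D, E}.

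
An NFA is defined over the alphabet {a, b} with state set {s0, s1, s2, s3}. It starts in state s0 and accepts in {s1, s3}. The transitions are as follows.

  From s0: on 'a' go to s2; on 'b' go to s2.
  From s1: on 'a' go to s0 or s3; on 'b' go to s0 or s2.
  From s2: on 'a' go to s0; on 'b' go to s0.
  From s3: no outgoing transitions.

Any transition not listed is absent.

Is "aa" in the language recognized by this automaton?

No

Start in {s0}.
Read 'a': s0→{s2}; now {s2}.
Read 'a': s2→{s0}; now {s0}.
The final set {s0} contains no accepting state.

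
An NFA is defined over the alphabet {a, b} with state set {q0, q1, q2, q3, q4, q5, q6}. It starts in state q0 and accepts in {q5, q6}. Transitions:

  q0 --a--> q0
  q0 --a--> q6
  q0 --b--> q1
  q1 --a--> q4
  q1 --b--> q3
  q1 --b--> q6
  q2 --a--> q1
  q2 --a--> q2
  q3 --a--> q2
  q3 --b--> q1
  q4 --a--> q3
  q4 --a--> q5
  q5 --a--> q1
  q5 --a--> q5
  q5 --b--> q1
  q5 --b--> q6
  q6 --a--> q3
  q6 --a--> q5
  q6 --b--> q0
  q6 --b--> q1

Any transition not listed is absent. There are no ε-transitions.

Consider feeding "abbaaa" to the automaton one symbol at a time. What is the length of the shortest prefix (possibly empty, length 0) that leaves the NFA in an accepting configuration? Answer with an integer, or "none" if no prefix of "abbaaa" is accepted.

1

Start in {q0}.
Read 'a': q0→{q0, q6}; now {q0, q6}.
None of the earlier sets intersect F, but {q0, q6} does.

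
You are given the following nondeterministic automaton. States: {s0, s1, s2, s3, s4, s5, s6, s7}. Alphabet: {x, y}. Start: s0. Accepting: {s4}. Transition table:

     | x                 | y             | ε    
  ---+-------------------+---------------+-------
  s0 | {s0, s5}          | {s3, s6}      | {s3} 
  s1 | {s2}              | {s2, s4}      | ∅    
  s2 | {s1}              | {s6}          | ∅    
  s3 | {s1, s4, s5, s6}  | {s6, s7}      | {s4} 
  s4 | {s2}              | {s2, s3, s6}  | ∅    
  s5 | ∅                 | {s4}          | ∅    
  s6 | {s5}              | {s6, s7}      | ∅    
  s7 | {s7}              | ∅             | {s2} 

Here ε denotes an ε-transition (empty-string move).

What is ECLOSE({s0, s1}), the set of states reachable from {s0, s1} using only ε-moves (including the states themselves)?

Begin with {s0, s1}.
ε-move s0 → s3; add s3.
ε-move s3 → s4; add s4.

{s0, s1, s3, s4}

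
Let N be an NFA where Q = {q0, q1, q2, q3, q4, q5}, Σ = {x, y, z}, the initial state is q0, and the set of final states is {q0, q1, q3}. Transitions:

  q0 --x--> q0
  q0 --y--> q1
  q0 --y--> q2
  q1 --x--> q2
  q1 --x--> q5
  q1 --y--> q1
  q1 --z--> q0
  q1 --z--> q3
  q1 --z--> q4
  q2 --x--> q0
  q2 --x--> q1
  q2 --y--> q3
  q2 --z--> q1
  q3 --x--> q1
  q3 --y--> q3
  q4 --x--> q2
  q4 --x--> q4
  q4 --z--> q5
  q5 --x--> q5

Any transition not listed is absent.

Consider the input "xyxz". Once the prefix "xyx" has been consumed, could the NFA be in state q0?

Start in {q0}.
Read 'x': q0→{q0}; now {q0}.
Read 'y': q0→{q1, q2}; now {q1, q2}.
Read 'x': q1→{q2, q5}, q2→{q0, q1}; now {q0, q1, q2, q5}.
State q0 is in {q0, q1, q2, q5}.

Yes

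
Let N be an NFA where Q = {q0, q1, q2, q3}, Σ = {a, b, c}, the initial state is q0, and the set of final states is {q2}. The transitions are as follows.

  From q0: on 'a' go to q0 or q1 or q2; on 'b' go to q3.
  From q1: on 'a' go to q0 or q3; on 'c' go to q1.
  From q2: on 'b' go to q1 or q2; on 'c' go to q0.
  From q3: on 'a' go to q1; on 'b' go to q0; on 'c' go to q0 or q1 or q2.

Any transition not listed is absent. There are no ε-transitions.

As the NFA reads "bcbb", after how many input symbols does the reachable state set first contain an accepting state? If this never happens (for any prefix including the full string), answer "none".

Start in {q0}.
Read 'b': q0→{q3}; now {q3}.
Read 'c': q3→{q0, q1, q2}; now {q0, q1, q2}.
None of the earlier sets intersect F, but {q0, q1, q2} does.

2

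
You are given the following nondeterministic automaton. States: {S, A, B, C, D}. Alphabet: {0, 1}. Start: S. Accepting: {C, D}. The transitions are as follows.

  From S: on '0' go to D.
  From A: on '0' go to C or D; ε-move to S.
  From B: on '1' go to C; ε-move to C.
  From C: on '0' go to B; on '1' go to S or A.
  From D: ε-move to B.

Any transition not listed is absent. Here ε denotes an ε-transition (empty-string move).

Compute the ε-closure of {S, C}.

{S, C}

Begin with {S, C}.
No ε-moves leave this set, so the closure equals the set itself.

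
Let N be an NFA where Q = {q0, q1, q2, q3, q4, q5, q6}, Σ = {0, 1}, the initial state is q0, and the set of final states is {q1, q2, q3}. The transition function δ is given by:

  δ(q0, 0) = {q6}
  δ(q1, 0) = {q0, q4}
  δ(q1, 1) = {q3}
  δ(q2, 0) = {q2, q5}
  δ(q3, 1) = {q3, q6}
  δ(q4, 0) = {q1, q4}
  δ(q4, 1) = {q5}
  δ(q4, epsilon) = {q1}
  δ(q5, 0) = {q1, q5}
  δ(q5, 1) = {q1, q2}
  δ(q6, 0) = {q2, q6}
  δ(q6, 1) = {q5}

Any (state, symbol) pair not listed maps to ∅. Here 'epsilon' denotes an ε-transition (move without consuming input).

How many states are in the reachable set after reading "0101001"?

4

Start in {q0}.
Read '0': q0→{q6}; now {q6}.
Read '1': q6→{q5}; now {q5}.
Read '0': q5→{q1, q5}; now {q1, q5}.
Read '1': q1→{q3}, q5→{q1, q2}; now {q1, q2, q3}.
Read '0': q1→{q0, q4}, q2→{q2, q5}, q3→∅; union {q0, q2, q4, q5}; ε-closure = {q0, q1, q2, q4, q5}.
Read '0': q0→{q6}, q1→{q0, q4}, q2→{q2, q5}, q4→{q1, q4}, q5→{q1, q5}; now {q0, q1, q2, q4, q5, q6}.
Read '1': q0→∅, q1→{q3}, q2→∅, q4→{q5}, q5→{q1, q2}, q6→{q5}; now {q1, q2, q3, q5}.
That set has 4 states.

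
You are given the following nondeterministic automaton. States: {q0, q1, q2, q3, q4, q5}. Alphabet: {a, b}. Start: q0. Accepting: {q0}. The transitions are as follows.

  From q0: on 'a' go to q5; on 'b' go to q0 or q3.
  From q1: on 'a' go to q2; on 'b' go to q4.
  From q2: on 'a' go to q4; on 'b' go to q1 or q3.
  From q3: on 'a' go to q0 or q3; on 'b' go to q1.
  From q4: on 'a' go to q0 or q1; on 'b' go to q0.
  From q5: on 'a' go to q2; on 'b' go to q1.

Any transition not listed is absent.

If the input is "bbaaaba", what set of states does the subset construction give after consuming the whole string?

{q0, q1, q2, q3, q5}

Start in {q0}.
Read 'b': q0→{q0, q3}; now {q0, q3}.
Read 'b': q0→{q0, q3}, q3→{q1}; now {q0, q1, q3}.
Read 'a': q0→{q5}, q1→{q2}, q3→{q0, q3}; now {q0, q2, q3, q5}.
Read 'a': q0→{q5}, q2→{q4}, q3→{q0, q3}, q5→{q2}; now {q0, q2, q3, q4, q5}.
Read 'a': q0→{q5}, q2→{q4}, q3→{q0, q3}, q4→{q0, q1}, q5→{q2}; now {q0, q1, q2, q3, q4, q5}.
Read 'b': q0→{q0, q3}, q1→{q4}, q2→{q1, q3}, q3→{q1}, q4→{q0}, q5→{q1}; now {q0, q1, q3, q4}.
Read 'a': q0→{q5}, q1→{q2}, q3→{q0, q3}, q4→{q0, q1}; now {q0, q1, q2, q3, q5}.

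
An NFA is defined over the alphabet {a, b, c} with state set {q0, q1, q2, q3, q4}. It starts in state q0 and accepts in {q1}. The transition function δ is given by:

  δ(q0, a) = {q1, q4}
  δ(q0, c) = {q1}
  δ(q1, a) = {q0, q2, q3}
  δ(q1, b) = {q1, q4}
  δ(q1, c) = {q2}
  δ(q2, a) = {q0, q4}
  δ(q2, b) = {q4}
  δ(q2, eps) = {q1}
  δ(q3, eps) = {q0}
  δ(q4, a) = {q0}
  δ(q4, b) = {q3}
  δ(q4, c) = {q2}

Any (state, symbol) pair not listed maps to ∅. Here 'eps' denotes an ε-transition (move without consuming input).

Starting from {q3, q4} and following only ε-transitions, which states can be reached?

{q0, q3, q4}

Begin with {q3, q4}.
ε-move q3 → q0; add q0.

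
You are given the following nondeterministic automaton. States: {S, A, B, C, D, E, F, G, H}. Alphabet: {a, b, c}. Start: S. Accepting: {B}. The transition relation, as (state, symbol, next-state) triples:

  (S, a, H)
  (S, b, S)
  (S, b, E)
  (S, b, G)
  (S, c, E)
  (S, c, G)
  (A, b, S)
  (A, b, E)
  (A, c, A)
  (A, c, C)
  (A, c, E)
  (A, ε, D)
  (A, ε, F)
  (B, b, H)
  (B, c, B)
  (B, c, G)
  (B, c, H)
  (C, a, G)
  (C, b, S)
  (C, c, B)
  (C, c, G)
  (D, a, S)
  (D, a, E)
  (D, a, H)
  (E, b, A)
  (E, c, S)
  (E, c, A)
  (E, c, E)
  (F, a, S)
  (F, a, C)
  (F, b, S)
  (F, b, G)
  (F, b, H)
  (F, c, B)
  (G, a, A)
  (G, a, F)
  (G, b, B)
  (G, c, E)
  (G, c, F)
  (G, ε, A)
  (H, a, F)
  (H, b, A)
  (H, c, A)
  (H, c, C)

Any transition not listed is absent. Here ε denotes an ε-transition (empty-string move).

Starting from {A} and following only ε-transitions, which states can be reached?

Begin with {A}.
ε-move A → D; add D.
ε-move A → F; add F.

{A, D, F}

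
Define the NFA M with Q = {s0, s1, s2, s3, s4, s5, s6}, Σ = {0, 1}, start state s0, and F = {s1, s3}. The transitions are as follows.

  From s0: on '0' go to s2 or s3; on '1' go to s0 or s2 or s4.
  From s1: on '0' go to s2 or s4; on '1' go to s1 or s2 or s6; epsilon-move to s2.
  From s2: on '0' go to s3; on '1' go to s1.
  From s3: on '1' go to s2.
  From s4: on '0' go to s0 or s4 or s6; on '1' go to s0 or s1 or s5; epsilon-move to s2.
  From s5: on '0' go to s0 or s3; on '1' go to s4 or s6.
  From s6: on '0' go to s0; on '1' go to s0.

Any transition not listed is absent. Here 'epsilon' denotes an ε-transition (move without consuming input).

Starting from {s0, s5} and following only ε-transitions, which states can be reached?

Begin with {s0, s5}.
No ε-moves leave this set, so the closure equals the set itself.

{s0, s5}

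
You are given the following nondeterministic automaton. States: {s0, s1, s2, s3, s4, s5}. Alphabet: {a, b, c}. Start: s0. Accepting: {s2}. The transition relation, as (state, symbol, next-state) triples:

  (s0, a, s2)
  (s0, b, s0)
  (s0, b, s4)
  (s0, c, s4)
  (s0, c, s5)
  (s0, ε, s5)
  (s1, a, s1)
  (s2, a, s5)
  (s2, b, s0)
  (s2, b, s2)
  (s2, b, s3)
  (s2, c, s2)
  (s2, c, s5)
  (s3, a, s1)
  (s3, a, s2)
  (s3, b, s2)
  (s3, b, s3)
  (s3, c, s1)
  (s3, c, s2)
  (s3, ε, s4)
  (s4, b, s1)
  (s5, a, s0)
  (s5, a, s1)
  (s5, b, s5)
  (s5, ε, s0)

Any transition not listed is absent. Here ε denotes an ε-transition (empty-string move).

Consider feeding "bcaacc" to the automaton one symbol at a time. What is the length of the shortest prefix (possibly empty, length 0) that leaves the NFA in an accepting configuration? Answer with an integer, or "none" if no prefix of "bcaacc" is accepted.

3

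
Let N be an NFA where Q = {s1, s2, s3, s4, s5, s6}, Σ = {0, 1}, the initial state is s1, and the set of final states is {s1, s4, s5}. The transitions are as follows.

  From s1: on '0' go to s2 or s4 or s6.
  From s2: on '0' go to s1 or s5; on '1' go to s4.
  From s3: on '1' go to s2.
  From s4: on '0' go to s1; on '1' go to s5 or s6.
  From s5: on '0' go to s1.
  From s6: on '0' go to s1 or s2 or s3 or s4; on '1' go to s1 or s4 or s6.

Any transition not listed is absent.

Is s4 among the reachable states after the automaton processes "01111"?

Start in {s1}.
Read '0': s1→{s2, s4, s6}; now {s2, s4, s6}.
Read '1': s2→{s4}, s4→{s5, s6}, s6→{s1, s4, s6}; now {s1, s4, s5, s6}.
Read '1': s1→∅, s4→{s5, s6}, s5→∅, s6→{s1, s4, s6}; now {s1, s4, s5, s6}.
Read '1': s1→∅, s4→{s5, s6}, s5→∅, s6→{s1, s4, s6}; now {s1, s4, s5, s6}.
Read '1': s1→∅, s4→{s5, s6}, s5→∅, s6→{s1, s4, s6}; now {s1, s4, s5, s6}.
State s4 is in {s1, s4, s5, s6}.

Yes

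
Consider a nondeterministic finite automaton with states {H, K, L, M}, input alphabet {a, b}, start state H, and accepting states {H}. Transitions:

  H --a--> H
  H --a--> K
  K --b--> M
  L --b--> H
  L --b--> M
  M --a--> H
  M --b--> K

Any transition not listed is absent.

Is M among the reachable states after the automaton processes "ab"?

Yes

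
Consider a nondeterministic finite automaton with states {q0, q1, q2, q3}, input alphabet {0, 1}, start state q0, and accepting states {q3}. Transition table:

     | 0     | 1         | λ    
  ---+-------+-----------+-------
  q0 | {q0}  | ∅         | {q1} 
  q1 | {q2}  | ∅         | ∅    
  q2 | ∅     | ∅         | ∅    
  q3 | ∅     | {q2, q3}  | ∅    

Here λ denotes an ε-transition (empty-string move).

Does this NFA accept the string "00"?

No

Start: ε-closure({q0}) = {q0, q1}.
Read '0': q0→{q0}, q1→{q2}; union {q0, q2}; ε-closure = {q0, q1, q2}.
Read '0': q0→{q0}, q1→{q2}, q2→∅; union {q0, q2}; ε-closure = {q0, q1, q2}.
The final set {q0, q1, q2} contains no accepting state.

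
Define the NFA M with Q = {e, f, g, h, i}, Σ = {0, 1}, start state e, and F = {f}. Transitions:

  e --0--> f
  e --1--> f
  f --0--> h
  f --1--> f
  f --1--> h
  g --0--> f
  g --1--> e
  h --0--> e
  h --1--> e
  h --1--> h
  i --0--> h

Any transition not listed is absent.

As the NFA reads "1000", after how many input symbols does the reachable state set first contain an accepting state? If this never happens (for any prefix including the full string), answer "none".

Start in {e}.
Read '1': {e} → {f}.
None of the earlier sets intersect F, but {f} does.

1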